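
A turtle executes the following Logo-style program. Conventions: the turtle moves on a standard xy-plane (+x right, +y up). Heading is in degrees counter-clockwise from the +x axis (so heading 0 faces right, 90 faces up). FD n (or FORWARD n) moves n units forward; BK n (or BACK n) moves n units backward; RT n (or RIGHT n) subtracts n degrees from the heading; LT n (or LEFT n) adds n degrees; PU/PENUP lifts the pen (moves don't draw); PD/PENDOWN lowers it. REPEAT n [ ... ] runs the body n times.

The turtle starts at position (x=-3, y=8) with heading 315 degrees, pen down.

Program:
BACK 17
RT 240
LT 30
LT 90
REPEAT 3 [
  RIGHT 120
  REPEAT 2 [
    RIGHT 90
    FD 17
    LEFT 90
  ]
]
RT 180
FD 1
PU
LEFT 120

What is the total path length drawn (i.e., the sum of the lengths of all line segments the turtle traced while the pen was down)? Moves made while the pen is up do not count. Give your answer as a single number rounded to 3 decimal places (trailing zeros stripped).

Answer: 120

Derivation:
Executing turtle program step by step:
Start: pos=(-3,8), heading=315, pen down
BK 17: (-3,8) -> (-15.021,20.021) [heading=315, draw]
RT 240: heading 315 -> 75
LT 30: heading 75 -> 105
LT 90: heading 105 -> 195
REPEAT 3 [
  -- iteration 1/3 --
  RT 120: heading 195 -> 75
  REPEAT 2 [
    -- iteration 1/2 --
    RT 90: heading 75 -> 345
    FD 17: (-15.021,20.021) -> (1.4,15.621) [heading=345, draw]
    LT 90: heading 345 -> 75
    -- iteration 2/2 --
    RT 90: heading 75 -> 345
    FD 17: (1.4,15.621) -> (17.821,11.221) [heading=345, draw]
    LT 90: heading 345 -> 75
  ]
  -- iteration 2/3 --
  RT 120: heading 75 -> 315
  REPEAT 2 [
    -- iteration 1/2 --
    RT 90: heading 315 -> 225
    FD 17: (17.821,11.221) -> (5.8,-0.8) [heading=225, draw]
    LT 90: heading 225 -> 315
    -- iteration 2/2 --
    RT 90: heading 315 -> 225
    FD 17: (5.8,-0.8) -> (-6.221,-12.821) [heading=225, draw]
    LT 90: heading 225 -> 315
  ]
  -- iteration 3/3 --
  RT 120: heading 315 -> 195
  REPEAT 2 [
    -- iteration 1/2 --
    RT 90: heading 195 -> 105
    FD 17: (-6.221,-12.821) -> (-10.621,3.6) [heading=105, draw]
    LT 90: heading 105 -> 195
    -- iteration 2/2 --
    RT 90: heading 195 -> 105
    FD 17: (-10.621,3.6) -> (-15.021,20.021) [heading=105, draw]
    LT 90: heading 105 -> 195
  ]
]
RT 180: heading 195 -> 15
FD 1: (-15.021,20.021) -> (-14.055,20.28) [heading=15, draw]
PU: pen up
LT 120: heading 15 -> 135
Final: pos=(-14.055,20.28), heading=135, 8 segment(s) drawn

Segment lengths:
  seg 1: (-3,8) -> (-15.021,20.021), length = 17
  seg 2: (-15.021,20.021) -> (1.4,15.621), length = 17
  seg 3: (1.4,15.621) -> (17.821,11.221), length = 17
  seg 4: (17.821,11.221) -> (5.8,-0.8), length = 17
  seg 5: (5.8,-0.8) -> (-6.221,-12.821), length = 17
  seg 6: (-6.221,-12.821) -> (-10.621,3.6), length = 17
  seg 7: (-10.621,3.6) -> (-15.021,20.021), length = 17
  seg 8: (-15.021,20.021) -> (-14.055,20.28), length = 1
Total = 120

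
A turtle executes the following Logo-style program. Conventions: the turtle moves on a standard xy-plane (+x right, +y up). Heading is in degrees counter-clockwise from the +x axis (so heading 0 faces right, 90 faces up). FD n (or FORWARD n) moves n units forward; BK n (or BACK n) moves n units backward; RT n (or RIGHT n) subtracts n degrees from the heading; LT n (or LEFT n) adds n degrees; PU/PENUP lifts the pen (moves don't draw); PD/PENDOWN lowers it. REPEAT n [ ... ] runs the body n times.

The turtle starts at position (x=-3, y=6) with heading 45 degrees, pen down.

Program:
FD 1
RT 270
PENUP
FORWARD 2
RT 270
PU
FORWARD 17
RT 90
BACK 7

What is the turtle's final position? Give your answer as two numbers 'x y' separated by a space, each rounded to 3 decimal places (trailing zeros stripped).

Executing turtle program step by step:
Start: pos=(-3,6), heading=45, pen down
FD 1: (-3,6) -> (-2.293,6.707) [heading=45, draw]
RT 270: heading 45 -> 135
PU: pen up
FD 2: (-2.293,6.707) -> (-3.707,8.121) [heading=135, move]
RT 270: heading 135 -> 225
PU: pen up
FD 17: (-3.707,8.121) -> (-15.728,-3.899) [heading=225, move]
RT 90: heading 225 -> 135
BK 7: (-15.728,-3.899) -> (-10.778,-8.849) [heading=135, move]
Final: pos=(-10.778,-8.849), heading=135, 1 segment(s) drawn

Answer: -10.778 -8.849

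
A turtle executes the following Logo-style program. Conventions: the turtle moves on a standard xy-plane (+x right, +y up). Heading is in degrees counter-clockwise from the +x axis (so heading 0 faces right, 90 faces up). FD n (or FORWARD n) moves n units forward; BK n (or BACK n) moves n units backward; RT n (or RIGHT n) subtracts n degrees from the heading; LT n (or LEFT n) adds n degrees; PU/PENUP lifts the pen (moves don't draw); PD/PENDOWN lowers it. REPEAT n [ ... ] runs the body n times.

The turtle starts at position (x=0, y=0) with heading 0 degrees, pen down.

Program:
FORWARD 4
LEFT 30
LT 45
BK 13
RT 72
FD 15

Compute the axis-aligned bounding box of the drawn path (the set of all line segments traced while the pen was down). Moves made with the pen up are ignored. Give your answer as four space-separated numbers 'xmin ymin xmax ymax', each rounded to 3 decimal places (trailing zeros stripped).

Executing turtle program step by step:
Start: pos=(0,0), heading=0, pen down
FD 4: (0,0) -> (4,0) [heading=0, draw]
LT 30: heading 0 -> 30
LT 45: heading 30 -> 75
BK 13: (4,0) -> (0.635,-12.557) [heading=75, draw]
RT 72: heading 75 -> 3
FD 15: (0.635,-12.557) -> (15.615,-11.772) [heading=3, draw]
Final: pos=(15.615,-11.772), heading=3, 3 segment(s) drawn

Segment endpoints: x in {0, 0.635, 4, 15.615}, y in {-12.557, -11.772, 0}
xmin=0, ymin=-12.557, xmax=15.615, ymax=0

Answer: 0 -12.557 15.615 0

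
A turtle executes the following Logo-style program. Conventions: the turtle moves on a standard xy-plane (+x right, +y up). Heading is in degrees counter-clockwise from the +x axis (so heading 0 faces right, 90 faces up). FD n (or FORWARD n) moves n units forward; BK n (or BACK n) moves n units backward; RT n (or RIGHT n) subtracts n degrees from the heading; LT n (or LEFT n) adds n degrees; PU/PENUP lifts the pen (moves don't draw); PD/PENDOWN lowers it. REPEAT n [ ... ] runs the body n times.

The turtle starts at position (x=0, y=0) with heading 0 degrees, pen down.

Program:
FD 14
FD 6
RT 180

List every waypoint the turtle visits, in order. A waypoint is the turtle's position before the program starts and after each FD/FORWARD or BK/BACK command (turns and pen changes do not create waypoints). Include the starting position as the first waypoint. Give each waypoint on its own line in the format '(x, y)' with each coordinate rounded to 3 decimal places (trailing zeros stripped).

Answer: (0, 0)
(14, 0)
(20, 0)

Derivation:
Executing turtle program step by step:
Start: pos=(0,0), heading=0, pen down
FD 14: (0,0) -> (14,0) [heading=0, draw]
FD 6: (14,0) -> (20,0) [heading=0, draw]
RT 180: heading 0 -> 180
Final: pos=(20,0), heading=180, 2 segment(s) drawn
Waypoints (3 total):
(0, 0)
(14, 0)
(20, 0)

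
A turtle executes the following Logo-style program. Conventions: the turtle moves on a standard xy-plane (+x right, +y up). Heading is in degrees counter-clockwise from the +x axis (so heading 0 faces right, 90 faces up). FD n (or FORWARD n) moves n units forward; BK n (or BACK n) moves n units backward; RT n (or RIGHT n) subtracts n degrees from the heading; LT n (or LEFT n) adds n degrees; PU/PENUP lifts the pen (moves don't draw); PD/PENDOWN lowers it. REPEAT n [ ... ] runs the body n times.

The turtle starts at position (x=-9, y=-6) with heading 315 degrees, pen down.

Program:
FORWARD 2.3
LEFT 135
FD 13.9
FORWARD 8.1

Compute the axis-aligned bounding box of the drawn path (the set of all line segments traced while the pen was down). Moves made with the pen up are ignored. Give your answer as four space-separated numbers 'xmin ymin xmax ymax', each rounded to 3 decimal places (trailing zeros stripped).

Executing turtle program step by step:
Start: pos=(-9,-6), heading=315, pen down
FD 2.3: (-9,-6) -> (-7.374,-7.626) [heading=315, draw]
LT 135: heading 315 -> 90
FD 13.9: (-7.374,-7.626) -> (-7.374,6.274) [heading=90, draw]
FD 8.1: (-7.374,6.274) -> (-7.374,14.374) [heading=90, draw]
Final: pos=(-7.374,14.374), heading=90, 3 segment(s) drawn

Segment endpoints: x in {-9, -7.374, -7.374, -7.374}, y in {-7.626, -6, 6.274, 14.374}
xmin=-9, ymin=-7.626, xmax=-7.374, ymax=14.374

Answer: -9 -7.626 -7.374 14.374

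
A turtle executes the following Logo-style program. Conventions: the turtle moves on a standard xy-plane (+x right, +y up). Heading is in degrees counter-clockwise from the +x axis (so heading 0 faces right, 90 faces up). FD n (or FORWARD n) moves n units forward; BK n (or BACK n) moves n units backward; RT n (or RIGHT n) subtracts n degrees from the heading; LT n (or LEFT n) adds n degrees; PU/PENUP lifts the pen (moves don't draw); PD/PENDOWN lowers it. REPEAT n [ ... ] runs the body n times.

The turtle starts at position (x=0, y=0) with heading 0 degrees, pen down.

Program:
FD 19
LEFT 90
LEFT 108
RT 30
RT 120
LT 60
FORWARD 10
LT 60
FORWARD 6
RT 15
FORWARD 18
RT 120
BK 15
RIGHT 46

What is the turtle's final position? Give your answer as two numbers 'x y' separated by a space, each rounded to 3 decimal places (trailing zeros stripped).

Executing turtle program step by step:
Start: pos=(0,0), heading=0, pen down
FD 19: (0,0) -> (19,0) [heading=0, draw]
LT 90: heading 0 -> 90
LT 108: heading 90 -> 198
RT 30: heading 198 -> 168
RT 120: heading 168 -> 48
LT 60: heading 48 -> 108
FD 10: (19,0) -> (15.91,9.511) [heading=108, draw]
LT 60: heading 108 -> 168
FD 6: (15.91,9.511) -> (10.041,10.758) [heading=168, draw]
RT 15: heading 168 -> 153
FD 18: (10.041,10.758) -> (-5.997,18.93) [heading=153, draw]
RT 120: heading 153 -> 33
BK 15: (-5.997,18.93) -> (-18.577,10.76) [heading=33, draw]
RT 46: heading 33 -> 347
Final: pos=(-18.577,10.76), heading=347, 5 segment(s) drawn

Answer: -18.577 10.76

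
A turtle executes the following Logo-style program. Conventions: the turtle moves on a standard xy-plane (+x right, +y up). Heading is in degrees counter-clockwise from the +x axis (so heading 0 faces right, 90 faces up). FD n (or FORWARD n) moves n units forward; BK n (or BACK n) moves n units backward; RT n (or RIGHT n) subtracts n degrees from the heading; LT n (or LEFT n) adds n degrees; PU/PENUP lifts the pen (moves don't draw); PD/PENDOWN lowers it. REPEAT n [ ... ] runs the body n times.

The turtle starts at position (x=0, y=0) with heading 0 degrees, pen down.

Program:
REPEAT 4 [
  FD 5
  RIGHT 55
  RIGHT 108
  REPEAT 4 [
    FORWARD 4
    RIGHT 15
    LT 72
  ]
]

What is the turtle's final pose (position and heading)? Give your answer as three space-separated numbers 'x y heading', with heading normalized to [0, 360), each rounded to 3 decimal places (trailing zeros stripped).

Executing turtle program step by step:
Start: pos=(0,0), heading=0, pen down
REPEAT 4 [
  -- iteration 1/4 --
  FD 5: (0,0) -> (5,0) [heading=0, draw]
  RT 55: heading 0 -> 305
  RT 108: heading 305 -> 197
  REPEAT 4 [
    -- iteration 1/4 --
    FD 4: (5,0) -> (1.175,-1.169) [heading=197, draw]
    RT 15: heading 197 -> 182
    LT 72: heading 182 -> 254
    -- iteration 2/4 --
    FD 4: (1.175,-1.169) -> (0.072,-5.015) [heading=254, draw]
    RT 15: heading 254 -> 239
    LT 72: heading 239 -> 311
    -- iteration 3/4 --
    FD 4: (0.072,-5.015) -> (2.696,-8.033) [heading=311, draw]
    RT 15: heading 311 -> 296
    LT 72: heading 296 -> 8
    -- iteration 4/4 --
    FD 4: (2.696,-8.033) -> (6.658,-7.477) [heading=8, draw]
    RT 15: heading 8 -> 353
    LT 72: heading 353 -> 65
  ]
  -- iteration 2/4 --
  FD 5: (6.658,-7.477) -> (8.771,-2.945) [heading=65, draw]
  RT 55: heading 65 -> 10
  RT 108: heading 10 -> 262
  REPEAT 4 [
    -- iteration 1/4 --
    FD 4: (8.771,-2.945) -> (8.214,-6.906) [heading=262, draw]
    RT 15: heading 262 -> 247
    LT 72: heading 247 -> 319
    -- iteration 2/4 --
    FD 4: (8.214,-6.906) -> (11.233,-9.53) [heading=319, draw]
    RT 15: heading 319 -> 304
    LT 72: heading 304 -> 16
    -- iteration 3/4 --
    FD 4: (11.233,-9.53) -> (15.078,-8.428) [heading=16, draw]
    RT 15: heading 16 -> 1
    LT 72: heading 1 -> 73
    -- iteration 4/4 --
    FD 4: (15.078,-8.428) -> (16.247,-4.603) [heading=73, draw]
    RT 15: heading 73 -> 58
    LT 72: heading 58 -> 130
  ]
  -- iteration 3/4 --
  FD 5: (16.247,-4.603) -> (13.033,-0.772) [heading=130, draw]
  RT 55: heading 130 -> 75
  RT 108: heading 75 -> 327
  REPEAT 4 [
    -- iteration 1/4 --
    FD 4: (13.033,-0.772) -> (16.388,-2.951) [heading=327, draw]
    RT 15: heading 327 -> 312
    LT 72: heading 312 -> 24
    -- iteration 2/4 --
    FD 4: (16.388,-2.951) -> (20.042,-1.324) [heading=24, draw]
    RT 15: heading 24 -> 9
    LT 72: heading 9 -> 81
    -- iteration 3/4 --
    FD 4: (20.042,-1.324) -> (20.668,2.627) [heading=81, draw]
    RT 15: heading 81 -> 66
    LT 72: heading 66 -> 138
    -- iteration 4/4 --
    FD 4: (20.668,2.627) -> (17.695,5.303) [heading=138, draw]
    RT 15: heading 138 -> 123
    LT 72: heading 123 -> 195
  ]
  -- iteration 4/4 --
  FD 5: (17.695,5.303) -> (12.866,4.009) [heading=195, draw]
  RT 55: heading 195 -> 140
  RT 108: heading 140 -> 32
  REPEAT 4 [
    -- iteration 1/4 --
    FD 4: (12.866,4.009) -> (16.258,6.129) [heading=32, draw]
    RT 15: heading 32 -> 17
    LT 72: heading 17 -> 89
    -- iteration 2/4 --
    FD 4: (16.258,6.129) -> (16.328,10.128) [heading=89, draw]
    RT 15: heading 89 -> 74
    LT 72: heading 74 -> 146
    -- iteration 3/4 --
    FD 4: (16.328,10.128) -> (13.012,12.365) [heading=146, draw]
    RT 15: heading 146 -> 131
    LT 72: heading 131 -> 203
    -- iteration 4/4 --
    FD 4: (13.012,12.365) -> (9.33,10.802) [heading=203, draw]
    RT 15: heading 203 -> 188
    LT 72: heading 188 -> 260
  ]
]
Final: pos=(9.33,10.802), heading=260, 20 segment(s) drawn

Answer: 9.33 10.802 260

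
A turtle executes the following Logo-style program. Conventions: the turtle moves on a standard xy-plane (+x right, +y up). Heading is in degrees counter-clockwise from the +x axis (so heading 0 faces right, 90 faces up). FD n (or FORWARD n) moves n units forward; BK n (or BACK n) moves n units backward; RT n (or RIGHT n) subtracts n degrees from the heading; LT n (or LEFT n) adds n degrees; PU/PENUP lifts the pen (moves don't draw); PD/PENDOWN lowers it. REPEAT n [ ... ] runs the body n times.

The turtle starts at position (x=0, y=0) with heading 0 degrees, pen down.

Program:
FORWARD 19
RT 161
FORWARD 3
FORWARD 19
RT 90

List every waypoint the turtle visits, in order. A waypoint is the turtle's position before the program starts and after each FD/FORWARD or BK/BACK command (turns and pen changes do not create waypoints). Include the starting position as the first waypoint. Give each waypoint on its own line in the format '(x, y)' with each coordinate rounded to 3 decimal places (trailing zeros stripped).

Executing turtle program step by step:
Start: pos=(0,0), heading=0, pen down
FD 19: (0,0) -> (19,0) [heading=0, draw]
RT 161: heading 0 -> 199
FD 3: (19,0) -> (16.163,-0.977) [heading=199, draw]
FD 19: (16.163,-0.977) -> (-1.801,-7.162) [heading=199, draw]
RT 90: heading 199 -> 109
Final: pos=(-1.801,-7.162), heading=109, 3 segment(s) drawn
Waypoints (4 total):
(0, 0)
(19, 0)
(16.163, -0.977)
(-1.801, -7.162)

Answer: (0, 0)
(19, 0)
(16.163, -0.977)
(-1.801, -7.162)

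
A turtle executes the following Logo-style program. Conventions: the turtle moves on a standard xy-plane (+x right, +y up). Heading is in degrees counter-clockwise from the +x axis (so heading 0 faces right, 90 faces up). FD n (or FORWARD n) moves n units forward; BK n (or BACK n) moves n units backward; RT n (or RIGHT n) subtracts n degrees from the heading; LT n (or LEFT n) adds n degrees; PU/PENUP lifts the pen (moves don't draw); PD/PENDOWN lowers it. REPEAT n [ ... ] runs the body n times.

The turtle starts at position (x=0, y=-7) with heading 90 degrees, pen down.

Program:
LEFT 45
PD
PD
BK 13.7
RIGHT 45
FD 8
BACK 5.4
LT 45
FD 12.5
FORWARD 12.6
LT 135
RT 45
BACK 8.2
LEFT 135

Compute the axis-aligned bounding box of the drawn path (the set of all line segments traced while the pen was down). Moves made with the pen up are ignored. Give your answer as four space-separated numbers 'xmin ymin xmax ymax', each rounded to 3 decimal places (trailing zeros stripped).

Answer: -8.061 -16.687 9.687 9.459

Derivation:
Executing turtle program step by step:
Start: pos=(0,-7), heading=90, pen down
LT 45: heading 90 -> 135
PD: pen down
PD: pen down
BK 13.7: (0,-7) -> (9.687,-16.687) [heading=135, draw]
RT 45: heading 135 -> 90
FD 8: (9.687,-16.687) -> (9.687,-8.687) [heading=90, draw]
BK 5.4: (9.687,-8.687) -> (9.687,-14.087) [heading=90, draw]
LT 45: heading 90 -> 135
FD 12.5: (9.687,-14.087) -> (0.849,-5.249) [heading=135, draw]
FD 12.6: (0.849,-5.249) -> (-8.061,3.661) [heading=135, draw]
LT 135: heading 135 -> 270
RT 45: heading 270 -> 225
BK 8.2: (-8.061,3.661) -> (-2.263,9.459) [heading=225, draw]
LT 135: heading 225 -> 0
Final: pos=(-2.263,9.459), heading=0, 6 segment(s) drawn

Segment endpoints: x in {-8.061, -2.263, 0, 0.849, 9.687}, y in {-16.687, -14.087, -8.687, -7, -5.249, 3.661, 9.459}
xmin=-8.061, ymin=-16.687, xmax=9.687, ymax=9.459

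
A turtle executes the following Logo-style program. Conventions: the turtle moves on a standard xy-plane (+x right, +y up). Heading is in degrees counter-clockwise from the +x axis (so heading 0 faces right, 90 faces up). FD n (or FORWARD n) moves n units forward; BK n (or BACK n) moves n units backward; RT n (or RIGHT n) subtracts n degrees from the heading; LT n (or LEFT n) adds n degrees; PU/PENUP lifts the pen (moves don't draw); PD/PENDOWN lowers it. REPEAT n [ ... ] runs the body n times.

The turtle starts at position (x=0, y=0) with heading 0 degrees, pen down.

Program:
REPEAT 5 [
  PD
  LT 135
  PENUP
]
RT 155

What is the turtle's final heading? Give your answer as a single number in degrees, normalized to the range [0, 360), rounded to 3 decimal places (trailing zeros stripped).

Executing turtle program step by step:
Start: pos=(0,0), heading=0, pen down
REPEAT 5 [
  -- iteration 1/5 --
  PD: pen down
  LT 135: heading 0 -> 135
  PU: pen up
  -- iteration 2/5 --
  PD: pen down
  LT 135: heading 135 -> 270
  PU: pen up
  -- iteration 3/5 --
  PD: pen down
  LT 135: heading 270 -> 45
  PU: pen up
  -- iteration 4/5 --
  PD: pen down
  LT 135: heading 45 -> 180
  PU: pen up
  -- iteration 5/5 --
  PD: pen down
  LT 135: heading 180 -> 315
  PU: pen up
]
RT 155: heading 315 -> 160
Final: pos=(0,0), heading=160, 0 segment(s) drawn

Answer: 160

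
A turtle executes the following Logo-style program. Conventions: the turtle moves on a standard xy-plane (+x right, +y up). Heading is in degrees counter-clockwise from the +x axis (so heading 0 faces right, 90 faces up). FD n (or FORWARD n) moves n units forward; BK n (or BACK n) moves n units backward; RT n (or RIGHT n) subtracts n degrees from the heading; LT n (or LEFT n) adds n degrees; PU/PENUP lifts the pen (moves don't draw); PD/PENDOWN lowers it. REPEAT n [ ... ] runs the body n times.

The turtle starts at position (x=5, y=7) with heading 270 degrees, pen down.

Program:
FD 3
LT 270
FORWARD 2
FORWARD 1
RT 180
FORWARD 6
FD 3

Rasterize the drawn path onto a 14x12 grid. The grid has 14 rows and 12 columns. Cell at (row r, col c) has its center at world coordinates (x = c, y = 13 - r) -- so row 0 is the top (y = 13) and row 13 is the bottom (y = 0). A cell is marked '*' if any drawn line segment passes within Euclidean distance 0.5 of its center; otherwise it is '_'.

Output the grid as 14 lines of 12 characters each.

Segment 0: (5,7) -> (5,4)
Segment 1: (5,4) -> (3,4)
Segment 2: (3,4) -> (2,4)
Segment 3: (2,4) -> (8,4)
Segment 4: (8,4) -> (11,4)

Answer: ____________
____________
____________
____________
____________
____________
_____*______
_____*______
_____*______
__**********
____________
____________
____________
____________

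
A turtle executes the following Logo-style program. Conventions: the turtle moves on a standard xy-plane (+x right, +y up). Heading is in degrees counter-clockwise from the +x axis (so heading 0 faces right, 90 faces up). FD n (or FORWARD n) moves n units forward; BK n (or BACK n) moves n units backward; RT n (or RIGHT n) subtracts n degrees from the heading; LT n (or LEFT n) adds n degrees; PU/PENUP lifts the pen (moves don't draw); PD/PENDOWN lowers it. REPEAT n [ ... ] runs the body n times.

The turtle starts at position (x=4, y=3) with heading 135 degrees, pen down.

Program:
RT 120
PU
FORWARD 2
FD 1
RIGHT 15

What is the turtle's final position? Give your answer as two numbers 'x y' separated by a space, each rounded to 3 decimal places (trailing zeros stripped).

Answer: 6.898 3.776

Derivation:
Executing turtle program step by step:
Start: pos=(4,3), heading=135, pen down
RT 120: heading 135 -> 15
PU: pen up
FD 2: (4,3) -> (5.932,3.518) [heading=15, move]
FD 1: (5.932,3.518) -> (6.898,3.776) [heading=15, move]
RT 15: heading 15 -> 0
Final: pos=(6.898,3.776), heading=0, 0 segment(s) drawn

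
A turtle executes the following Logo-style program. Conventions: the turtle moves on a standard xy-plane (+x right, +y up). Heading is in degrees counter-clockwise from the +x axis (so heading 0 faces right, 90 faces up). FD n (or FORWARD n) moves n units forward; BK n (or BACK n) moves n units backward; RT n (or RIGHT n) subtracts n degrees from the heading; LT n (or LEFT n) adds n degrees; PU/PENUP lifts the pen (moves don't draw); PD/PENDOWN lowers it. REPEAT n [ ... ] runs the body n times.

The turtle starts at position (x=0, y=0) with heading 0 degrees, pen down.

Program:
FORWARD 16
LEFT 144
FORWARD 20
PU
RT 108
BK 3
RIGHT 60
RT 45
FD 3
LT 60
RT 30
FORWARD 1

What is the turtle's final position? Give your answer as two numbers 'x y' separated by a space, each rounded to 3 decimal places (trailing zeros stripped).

Executing turtle program step by step:
Start: pos=(0,0), heading=0, pen down
FD 16: (0,0) -> (16,0) [heading=0, draw]
LT 144: heading 0 -> 144
FD 20: (16,0) -> (-0.18,11.756) [heading=144, draw]
PU: pen up
RT 108: heading 144 -> 36
BK 3: (-0.18,11.756) -> (-2.607,9.992) [heading=36, move]
RT 60: heading 36 -> 336
RT 45: heading 336 -> 291
FD 3: (-2.607,9.992) -> (-1.532,7.192) [heading=291, move]
LT 60: heading 291 -> 351
RT 30: heading 351 -> 321
FD 1: (-1.532,7.192) -> (-0.755,6.562) [heading=321, move]
Final: pos=(-0.755,6.562), heading=321, 2 segment(s) drawn

Answer: -0.755 6.562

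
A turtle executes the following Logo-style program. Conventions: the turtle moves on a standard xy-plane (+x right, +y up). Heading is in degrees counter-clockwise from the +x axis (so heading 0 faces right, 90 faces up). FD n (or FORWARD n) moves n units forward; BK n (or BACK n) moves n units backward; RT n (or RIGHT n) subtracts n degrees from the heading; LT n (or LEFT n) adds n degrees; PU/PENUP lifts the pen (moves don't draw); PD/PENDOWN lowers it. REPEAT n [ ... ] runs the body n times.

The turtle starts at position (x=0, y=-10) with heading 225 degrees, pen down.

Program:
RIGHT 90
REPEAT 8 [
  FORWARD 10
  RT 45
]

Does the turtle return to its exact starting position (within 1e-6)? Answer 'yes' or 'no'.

Executing turtle program step by step:
Start: pos=(0,-10), heading=225, pen down
RT 90: heading 225 -> 135
REPEAT 8 [
  -- iteration 1/8 --
  FD 10: (0,-10) -> (-7.071,-2.929) [heading=135, draw]
  RT 45: heading 135 -> 90
  -- iteration 2/8 --
  FD 10: (-7.071,-2.929) -> (-7.071,7.071) [heading=90, draw]
  RT 45: heading 90 -> 45
  -- iteration 3/8 --
  FD 10: (-7.071,7.071) -> (0,14.142) [heading=45, draw]
  RT 45: heading 45 -> 0
  -- iteration 4/8 --
  FD 10: (0,14.142) -> (10,14.142) [heading=0, draw]
  RT 45: heading 0 -> 315
  -- iteration 5/8 --
  FD 10: (10,14.142) -> (17.071,7.071) [heading=315, draw]
  RT 45: heading 315 -> 270
  -- iteration 6/8 --
  FD 10: (17.071,7.071) -> (17.071,-2.929) [heading=270, draw]
  RT 45: heading 270 -> 225
  -- iteration 7/8 --
  FD 10: (17.071,-2.929) -> (10,-10) [heading=225, draw]
  RT 45: heading 225 -> 180
  -- iteration 8/8 --
  FD 10: (10,-10) -> (0,-10) [heading=180, draw]
  RT 45: heading 180 -> 135
]
Final: pos=(0,-10), heading=135, 8 segment(s) drawn

Start position: (0, -10)
Final position: (0, -10)
Distance = 0; < 1e-6 -> CLOSED

Answer: yes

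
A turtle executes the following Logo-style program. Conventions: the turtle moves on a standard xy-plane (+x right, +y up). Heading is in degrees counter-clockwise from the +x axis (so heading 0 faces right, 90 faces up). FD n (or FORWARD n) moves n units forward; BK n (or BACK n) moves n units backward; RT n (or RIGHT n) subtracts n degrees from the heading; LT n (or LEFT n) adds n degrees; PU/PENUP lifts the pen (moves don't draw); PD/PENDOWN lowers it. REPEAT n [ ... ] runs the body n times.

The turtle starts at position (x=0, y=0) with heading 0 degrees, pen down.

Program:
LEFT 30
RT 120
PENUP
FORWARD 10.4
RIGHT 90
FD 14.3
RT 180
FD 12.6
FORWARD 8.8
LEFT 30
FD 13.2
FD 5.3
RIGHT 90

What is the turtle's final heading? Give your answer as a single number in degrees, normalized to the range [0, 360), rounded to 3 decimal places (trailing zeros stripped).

Executing turtle program step by step:
Start: pos=(0,0), heading=0, pen down
LT 30: heading 0 -> 30
RT 120: heading 30 -> 270
PU: pen up
FD 10.4: (0,0) -> (0,-10.4) [heading=270, move]
RT 90: heading 270 -> 180
FD 14.3: (0,-10.4) -> (-14.3,-10.4) [heading=180, move]
RT 180: heading 180 -> 0
FD 12.6: (-14.3,-10.4) -> (-1.7,-10.4) [heading=0, move]
FD 8.8: (-1.7,-10.4) -> (7.1,-10.4) [heading=0, move]
LT 30: heading 0 -> 30
FD 13.2: (7.1,-10.4) -> (18.532,-3.8) [heading=30, move]
FD 5.3: (18.532,-3.8) -> (23.121,-1.15) [heading=30, move]
RT 90: heading 30 -> 300
Final: pos=(23.121,-1.15), heading=300, 0 segment(s) drawn

Answer: 300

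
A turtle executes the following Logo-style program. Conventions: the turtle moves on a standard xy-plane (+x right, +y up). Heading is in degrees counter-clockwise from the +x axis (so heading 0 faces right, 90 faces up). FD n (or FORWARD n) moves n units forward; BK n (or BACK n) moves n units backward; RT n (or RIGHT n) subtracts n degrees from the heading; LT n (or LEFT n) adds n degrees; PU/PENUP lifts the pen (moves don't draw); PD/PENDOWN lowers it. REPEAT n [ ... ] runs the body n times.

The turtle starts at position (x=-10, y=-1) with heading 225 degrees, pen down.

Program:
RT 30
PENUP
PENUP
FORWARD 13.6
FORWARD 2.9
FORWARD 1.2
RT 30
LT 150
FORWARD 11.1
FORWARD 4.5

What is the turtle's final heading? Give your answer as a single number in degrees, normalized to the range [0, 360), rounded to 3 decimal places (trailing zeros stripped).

Executing turtle program step by step:
Start: pos=(-10,-1), heading=225, pen down
RT 30: heading 225 -> 195
PU: pen up
PU: pen up
FD 13.6: (-10,-1) -> (-23.137,-4.52) [heading=195, move]
FD 2.9: (-23.137,-4.52) -> (-25.938,-5.271) [heading=195, move]
FD 1.2: (-25.938,-5.271) -> (-27.097,-5.581) [heading=195, move]
RT 30: heading 195 -> 165
LT 150: heading 165 -> 315
FD 11.1: (-27.097,-5.581) -> (-19.248,-13.43) [heading=315, move]
FD 4.5: (-19.248,-13.43) -> (-16.066,-16.612) [heading=315, move]
Final: pos=(-16.066,-16.612), heading=315, 0 segment(s) drawn

Answer: 315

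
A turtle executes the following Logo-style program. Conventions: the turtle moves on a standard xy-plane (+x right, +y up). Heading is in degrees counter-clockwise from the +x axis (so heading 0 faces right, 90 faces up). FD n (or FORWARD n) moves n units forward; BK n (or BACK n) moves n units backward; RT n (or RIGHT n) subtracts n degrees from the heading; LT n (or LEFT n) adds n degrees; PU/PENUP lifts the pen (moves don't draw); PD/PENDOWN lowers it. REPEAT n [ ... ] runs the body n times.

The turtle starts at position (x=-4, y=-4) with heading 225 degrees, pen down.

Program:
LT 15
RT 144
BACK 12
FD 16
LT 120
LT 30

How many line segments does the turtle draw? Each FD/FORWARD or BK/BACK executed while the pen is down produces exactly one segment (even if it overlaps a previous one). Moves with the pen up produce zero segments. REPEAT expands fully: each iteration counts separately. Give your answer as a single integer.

Answer: 2

Derivation:
Executing turtle program step by step:
Start: pos=(-4,-4), heading=225, pen down
LT 15: heading 225 -> 240
RT 144: heading 240 -> 96
BK 12: (-4,-4) -> (-2.746,-15.934) [heading=96, draw]
FD 16: (-2.746,-15.934) -> (-4.418,-0.022) [heading=96, draw]
LT 120: heading 96 -> 216
LT 30: heading 216 -> 246
Final: pos=(-4.418,-0.022), heading=246, 2 segment(s) drawn
Segments drawn: 2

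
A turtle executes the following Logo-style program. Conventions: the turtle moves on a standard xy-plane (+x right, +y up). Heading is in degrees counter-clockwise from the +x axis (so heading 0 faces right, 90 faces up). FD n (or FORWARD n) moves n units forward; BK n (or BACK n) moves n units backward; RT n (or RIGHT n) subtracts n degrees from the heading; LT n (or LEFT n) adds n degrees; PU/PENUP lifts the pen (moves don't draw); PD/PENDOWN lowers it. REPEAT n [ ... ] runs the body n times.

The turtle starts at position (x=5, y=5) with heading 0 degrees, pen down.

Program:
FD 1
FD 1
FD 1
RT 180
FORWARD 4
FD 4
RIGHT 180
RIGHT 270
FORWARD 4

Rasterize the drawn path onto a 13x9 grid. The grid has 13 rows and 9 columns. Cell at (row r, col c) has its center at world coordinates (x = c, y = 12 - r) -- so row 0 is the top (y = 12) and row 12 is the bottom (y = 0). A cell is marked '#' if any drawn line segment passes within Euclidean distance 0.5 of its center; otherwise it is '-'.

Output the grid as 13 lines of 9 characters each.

Segment 0: (5,5) -> (6,5)
Segment 1: (6,5) -> (7,5)
Segment 2: (7,5) -> (8,5)
Segment 3: (8,5) -> (4,5)
Segment 4: (4,5) -> (0,5)
Segment 5: (0,5) -> (-0,9)

Answer: ---------
---------
---------
#--------
#--------
#--------
#--------
#########
---------
---------
---------
---------
---------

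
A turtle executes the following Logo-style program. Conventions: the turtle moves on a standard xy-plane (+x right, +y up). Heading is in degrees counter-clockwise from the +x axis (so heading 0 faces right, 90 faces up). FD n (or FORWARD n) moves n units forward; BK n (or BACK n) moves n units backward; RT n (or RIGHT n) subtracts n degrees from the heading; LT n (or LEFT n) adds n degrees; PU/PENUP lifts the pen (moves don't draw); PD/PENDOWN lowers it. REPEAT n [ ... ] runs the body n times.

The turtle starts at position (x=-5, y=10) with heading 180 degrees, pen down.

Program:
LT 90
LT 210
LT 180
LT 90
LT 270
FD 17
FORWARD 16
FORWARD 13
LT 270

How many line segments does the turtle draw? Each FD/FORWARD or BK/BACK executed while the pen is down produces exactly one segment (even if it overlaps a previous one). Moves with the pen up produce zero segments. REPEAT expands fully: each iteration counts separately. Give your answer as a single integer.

Answer: 3

Derivation:
Executing turtle program step by step:
Start: pos=(-5,10), heading=180, pen down
LT 90: heading 180 -> 270
LT 210: heading 270 -> 120
LT 180: heading 120 -> 300
LT 90: heading 300 -> 30
LT 270: heading 30 -> 300
FD 17: (-5,10) -> (3.5,-4.722) [heading=300, draw]
FD 16: (3.5,-4.722) -> (11.5,-18.579) [heading=300, draw]
FD 13: (11.5,-18.579) -> (18,-29.837) [heading=300, draw]
LT 270: heading 300 -> 210
Final: pos=(18,-29.837), heading=210, 3 segment(s) drawn
Segments drawn: 3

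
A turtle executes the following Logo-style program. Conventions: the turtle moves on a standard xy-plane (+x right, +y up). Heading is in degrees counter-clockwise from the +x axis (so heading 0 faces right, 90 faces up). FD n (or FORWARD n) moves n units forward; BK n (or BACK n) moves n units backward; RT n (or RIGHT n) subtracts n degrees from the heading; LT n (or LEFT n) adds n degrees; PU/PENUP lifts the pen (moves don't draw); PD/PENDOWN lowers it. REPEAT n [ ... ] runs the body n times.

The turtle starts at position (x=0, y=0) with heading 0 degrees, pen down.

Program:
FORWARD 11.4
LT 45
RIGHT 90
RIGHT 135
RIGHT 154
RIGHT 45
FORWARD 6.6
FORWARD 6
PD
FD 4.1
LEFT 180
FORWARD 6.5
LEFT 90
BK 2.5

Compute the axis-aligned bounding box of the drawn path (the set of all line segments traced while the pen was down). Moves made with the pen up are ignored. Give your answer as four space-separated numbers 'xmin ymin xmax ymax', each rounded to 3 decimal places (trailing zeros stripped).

Executing turtle program step by step:
Start: pos=(0,0), heading=0, pen down
FD 11.4: (0,0) -> (11.4,0) [heading=0, draw]
LT 45: heading 0 -> 45
RT 90: heading 45 -> 315
RT 135: heading 315 -> 180
RT 154: heading 180 -> 26
RT 45: heading 26 -> 341
FD 6.6: (11.4,0) -> (17.64,-2.149) [heading=341, draw]
FD 6: (17.64,-2.149) -> (23.314,-4.102) [heading=341, draw]
PD: pen down
FD 4.1: (23.314,-4.102) -> (27.19,-5.437) [heading=341, draw]
LT 180: heading 341 -> 161
FD 6.5: (27.19,-5.437) -> (21.044,-3.321) [heading=161, draw]
LT 90: heading 161 -> 251
BK 2.5: (21.044,-3.321) -> (21.858,-0.957) [heading=251, draw]
Final: pos=(21.858,-0.957), heading=251, 6 segment(s) drawn

Segment endpoints: x in {0, 11.4, 17.64, 21.044, 21.858, 23.314, 27.19}, y in {-5.437, -4.102, -3.321, -2.149, -0.957, 0}
xmin=0, ymin=-5.437, xmax=27.19, ymax=0

Answer: 0 -5.437 27.19 0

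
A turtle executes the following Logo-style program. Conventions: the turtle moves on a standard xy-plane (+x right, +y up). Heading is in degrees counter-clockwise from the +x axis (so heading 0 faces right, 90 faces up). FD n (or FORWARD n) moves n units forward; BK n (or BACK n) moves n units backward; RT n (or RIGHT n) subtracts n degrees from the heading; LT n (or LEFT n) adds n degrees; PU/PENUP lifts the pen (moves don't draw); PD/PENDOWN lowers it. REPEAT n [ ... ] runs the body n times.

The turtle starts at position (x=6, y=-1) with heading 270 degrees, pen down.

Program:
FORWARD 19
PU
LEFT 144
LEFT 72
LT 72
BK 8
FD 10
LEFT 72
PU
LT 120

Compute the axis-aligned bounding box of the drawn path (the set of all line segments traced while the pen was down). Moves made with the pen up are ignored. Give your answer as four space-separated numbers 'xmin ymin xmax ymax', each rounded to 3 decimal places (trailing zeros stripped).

Answer: 6 -20 6 -1

Derivation:
Executing turtle program step by step:
Start: pos=(6,-1), heading=270, pen down
FD 19: (6,-1) -> (6,-20) [heading=270, draw]
PU: pen up
LT 144: heading 270 -> 54
LT 72: heading 54 -> 126
LT 72: heading 126 -> 198
BK 8: (6,-20) -> (13.608,-17.528) [heading=198, move]
FD 10: (13.608,-17.528) -> (4.098,-20.618) [heading=198, move]
LT 72: heading 198 -> 270
PU: pen up
LT 120: heading 270 -> 30
Final: pos=(4.098,-20.618), heading=30, 1 segment(s) drawn

Segment endpoints: x in {6, 6}, y in {-20, -1}
xmin=6, ymin=-20, xmax=6, ymax=-1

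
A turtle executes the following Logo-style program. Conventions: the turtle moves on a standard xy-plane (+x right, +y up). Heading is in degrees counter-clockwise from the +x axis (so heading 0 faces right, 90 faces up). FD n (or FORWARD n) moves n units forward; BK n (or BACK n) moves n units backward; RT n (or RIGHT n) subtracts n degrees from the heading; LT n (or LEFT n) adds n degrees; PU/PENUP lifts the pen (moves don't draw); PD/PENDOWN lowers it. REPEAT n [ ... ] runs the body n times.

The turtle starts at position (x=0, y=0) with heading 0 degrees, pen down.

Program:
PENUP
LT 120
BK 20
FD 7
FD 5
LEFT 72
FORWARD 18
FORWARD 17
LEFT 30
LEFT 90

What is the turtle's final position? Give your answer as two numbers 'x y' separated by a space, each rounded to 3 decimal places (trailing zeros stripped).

Executing turtle program step by step:
Start: pos=(0,0), heading=0, pen down
PU: pen up
LT 120: heading 0 -> 120
BK 20: (0,0) -> (10,-17.321) [heading=120, move]
FD 7: (10,-17.321) -> (6.5,-11.258) [heading=120, move]
FD 5: (6.5,-11.258) -> (4,-6.928) [heading=120, move]
LT 72: heading 120 -> 192
FD 18: (4,-6.928) -> (-13.607,-10.671) [heading=192, move]
FD 17: (-13.607,-10.671) -> (-30.235,-14.205) [heading=192, move]
LT 30: heading 192 -> 222
LT 90: heading 222 -> 312
Final: pos=(-30.235,-14.205), heading=312, 0 segment(s) drawn

Answer: -30.235 -14.205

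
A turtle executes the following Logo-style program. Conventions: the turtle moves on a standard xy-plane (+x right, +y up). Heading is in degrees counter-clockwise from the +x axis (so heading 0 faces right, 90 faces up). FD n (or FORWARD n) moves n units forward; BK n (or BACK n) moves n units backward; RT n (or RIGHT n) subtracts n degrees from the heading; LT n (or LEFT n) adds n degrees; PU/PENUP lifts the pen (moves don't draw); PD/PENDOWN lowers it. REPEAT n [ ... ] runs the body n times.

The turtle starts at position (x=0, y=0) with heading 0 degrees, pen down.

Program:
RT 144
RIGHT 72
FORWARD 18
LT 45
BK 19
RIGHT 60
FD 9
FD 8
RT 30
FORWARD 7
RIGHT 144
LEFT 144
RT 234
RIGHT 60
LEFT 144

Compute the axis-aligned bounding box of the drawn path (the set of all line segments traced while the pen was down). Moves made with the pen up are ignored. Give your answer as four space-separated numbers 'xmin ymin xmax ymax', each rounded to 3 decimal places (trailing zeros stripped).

Executing turtle program step by step:
Start: pos=(0,0), heading=0, pen down
RT 144: heading 0 -> 216
RT 72: heading 216 -> 144
FD 18: (0,0) -> (-14.562,10.58) [heading=144, draw]
LT 45: heading 144 -> 189
BK 19: (-14.562,10.58) -> (4.204,13.552) [heading=189, draw]
RT 60: heading 189 -> 129
FD 9: (4.204,13.552) -> (-1.46,20.547) [heading=129, draw]
FD 8: (-1.46,20.547) -> (-6.495,26.764) [heading=129, draw]
RT 30: heading 129 -> 99
FD 7: (-6.495,26.764) -> (-7.59,33.678) [heading=99, draw]
RT 144: heading 99 -> 315
LT 144: heading 315 -> 99
RT 234: heading 99 -> 225
RT 60: heading 225 -> 165
LT 144: heading 165 -> 309
Final: pos=(-7.59,33.678), heading=309, 5 segment(s) drawn

Segment endpoints: x in {-14.562, -7.59, -6.495, -1.46, 0, 4.204}, y in {0, 10.58, 13.552, 20.547, 26.764, 33.678}
xmin=-14.562, ymin=0, xmax=4.204, ymax=33.678

Answer: -14.562 0 4.204 33.678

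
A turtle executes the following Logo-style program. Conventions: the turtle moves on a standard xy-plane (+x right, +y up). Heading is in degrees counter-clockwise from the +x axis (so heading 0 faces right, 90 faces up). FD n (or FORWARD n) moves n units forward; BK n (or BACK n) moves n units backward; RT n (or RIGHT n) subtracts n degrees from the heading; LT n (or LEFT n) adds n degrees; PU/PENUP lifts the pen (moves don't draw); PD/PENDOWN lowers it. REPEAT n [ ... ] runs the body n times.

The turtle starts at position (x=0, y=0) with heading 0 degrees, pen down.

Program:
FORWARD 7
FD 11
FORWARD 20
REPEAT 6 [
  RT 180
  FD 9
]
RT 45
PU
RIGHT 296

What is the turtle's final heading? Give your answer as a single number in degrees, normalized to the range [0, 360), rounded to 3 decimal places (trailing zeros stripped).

Executing turtle program step by step:
Start: pos=(0,0), heading=0, pen down
FD 7: (0,0) -> (7,0) [heading=0, draw]
FD 11: (7,0) -> (18,0) [heading=0, draw]
FD 20: (18,0) -> (38,0) [heading=0, draw]
REPEAT 6 [
  -- iteration 1/6 --
  RT 180: heading 0 -> 180
  FD 9: (38,0) -> (29,0) [heading=180, draw]
  -- iteration 2/6 --
  RT 180: heading 180 -> 0
  FD 9: (29,0) -> (38,0) [heading=0, draw]
  -- iteration 3/6 --
  RT 180: heading 0 -> 180
  FD 9: (38,0) -> (29,0) [heading=180, draw]
  -- iteration 4/6 --
  RT 180: heading 180 -> 0
  FD 9: (29,0) -> (38,0) [heading=0, draw]
  -- iteration 5/6 --
  RT 180: heading 0 -> 180
  FD 9: (38,0) -> (29,0) [heading=180, draw]
  -- iteration 6/6 --
  RT 180: heading 180 -> 0
  FD 9: (29,0) -> (38,0) [heading=0, draw]
]
RT 45: heading 0 -> 315
PU: pen up
RT 296: heading 315 -> 19
Final: pos=(38,0), heading=19, 9 segment(s) drawn

Answer: 19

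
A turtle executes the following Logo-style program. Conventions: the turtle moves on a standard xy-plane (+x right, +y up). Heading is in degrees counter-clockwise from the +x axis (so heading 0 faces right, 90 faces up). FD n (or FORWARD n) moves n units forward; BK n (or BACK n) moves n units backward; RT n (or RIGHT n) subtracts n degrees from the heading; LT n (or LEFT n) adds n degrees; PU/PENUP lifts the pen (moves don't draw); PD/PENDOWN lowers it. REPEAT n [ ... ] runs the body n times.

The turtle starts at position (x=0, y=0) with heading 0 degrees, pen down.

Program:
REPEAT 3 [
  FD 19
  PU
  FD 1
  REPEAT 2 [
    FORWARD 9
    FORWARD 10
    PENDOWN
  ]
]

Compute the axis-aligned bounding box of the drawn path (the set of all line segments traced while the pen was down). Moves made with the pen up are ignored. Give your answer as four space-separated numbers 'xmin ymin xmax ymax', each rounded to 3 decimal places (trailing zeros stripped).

Executing turtle program step by step:
Start: pos=(0,0), heading=0, pen down
REPEAT 3 [
  -- iteration 1/3 --
  FD 19: (0,0) -> (19,0) [heading=0, draw]
  PU: pen up
  FD 1: (19,0) -> (20,0) [heading=0, move]
  REPEAT 2 [
    -- iteration 1/2 --
    FD 9: (20,0) -> (29,0) [heading=0, move]
    FD 10: (29,0) -> (39,0) [heading=0, move]
    PD: pen down
    -- iteration 2/2 --
    FD 9: (39,0) -> (48,0) [heading=0, draw]
    FD 10: (48,0) -> (58,0) [heading=0, draw]
    PD: pen down
  ]
  -- iteration 2/3 --
  FD 19: (58,0) -> (77,0) [heading=0, draw]
  PU: pen up
  FD 1: (77,0) -> (78,0) [heading=0, move]
  REPEAT 2 [
    -- iteration 1/2 --
    FD 9: (78,0) -> (87,0) [heading=0, move]
    FD 10: (87,0) -> (97,0) [heading=0, move]
    PD: pen down
    -- iteration 2/2 --
    FD 9: (97,0) -> (106,0) [heading=0, draw]
    FD 10: (106,0) -> (116,0) [heading=0, draw]
    PD: pen down
  ]
  -- iteration 3/3 --
  FD 19: (116,0) -> (135,0) [heading=0, draw]
  PU: pen up
  FD 1: (135,0) -> (136,0) [heading=0, move]
  REPEAT 2 [
    -- iteration 1/2 --
    FD 9: (136,0) -> (145,0) [heading=0, move]
    FD 10: (145,0) -> (155,0) [heading=0, move]
    PD: pen down
    -- iteration 2/2 --
    FD 9: (155,0) -> (164,0) [heading=0, draw]
    FD 10: (164,0) -> (174,0) [heading=0, draw]
    PD: pen down
  ]
]
Final: pos=(174,0), heading=0, 9 segment(s) drawn

Segment endpoints: x in {0, 19, 39, 48, 58, 77, 97, 106, 116, 135, 155, 164, 174}, y in {0}
xmin=0, ymin=0, xmax=174, ymax=0

Answer: 0 0 174 0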